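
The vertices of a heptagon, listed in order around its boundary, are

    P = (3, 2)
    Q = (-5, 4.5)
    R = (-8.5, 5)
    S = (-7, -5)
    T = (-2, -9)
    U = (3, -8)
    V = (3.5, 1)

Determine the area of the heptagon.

Σ = (23.5) + (13.25) + (77.5) + (53) + (43) + (31) + (4) = 245.25
Area = |Σ|/2 = 122.625.

122.625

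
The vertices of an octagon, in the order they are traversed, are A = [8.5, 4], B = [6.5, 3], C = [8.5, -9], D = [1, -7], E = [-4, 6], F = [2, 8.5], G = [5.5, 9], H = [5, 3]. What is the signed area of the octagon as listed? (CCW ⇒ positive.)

Apply the shoelace formula: 2A = Σ (x_i·y_{i+1} − x_{i+1}·y_i), indices taken mod 8.
Σ = (-0.5) + (-84) + (-50.5) + (-22) + (-46) + (-28.75) + (-28.5) + (-5.5) = -265.75
Signed area = Σ/2 = -132.875 (negative ⇒ clockwise traversal).

-132.875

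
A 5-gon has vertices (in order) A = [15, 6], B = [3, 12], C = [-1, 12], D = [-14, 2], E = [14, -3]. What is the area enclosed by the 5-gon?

259.5

Apply the shoelace formula: 2A = Σ (x_i·y_{i+1} − x_{i+1}·y_i), indices taken mod 5.
Cross-terms: 162, 48, 166, 14, 129  ⇒  Σ = 519
Area = |Σ|/2 = 259.5.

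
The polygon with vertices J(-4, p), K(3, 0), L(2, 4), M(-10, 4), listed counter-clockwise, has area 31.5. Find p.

Write out the shoelace sum; only the two edges meeting at J involve p:
2·Area = [((-10)·p − (-4)·4) + ((-4)·0 − 3·p)] + 60
       = -13·p + 76 = 63
⇒ p = 1.

1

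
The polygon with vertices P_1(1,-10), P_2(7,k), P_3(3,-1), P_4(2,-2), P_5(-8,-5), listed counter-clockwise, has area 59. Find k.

0

The doubled signed area Σ (x_i y_{i+1} − x_{i+1} y_i) is linear in k.
With k=0 it equals 118; the coefficient of k is -2 (from the two edges through P_2).
So -2·k + 118 = 2·59 = 118 ⇒ k = 0.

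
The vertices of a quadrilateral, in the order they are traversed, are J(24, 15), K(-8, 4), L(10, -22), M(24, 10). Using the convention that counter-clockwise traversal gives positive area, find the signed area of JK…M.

Apply the shoelace (surveyor's) formula: 2A = Σ (x_i·y_{i+1} − x_{i+1}·y_i), indices taken mod 4.
Cross-terms: 216, 136, 628, 120  ⇒  Σ = 1100
Signed area = Σ/2 = 550 (positive ⇒ counter-clockwise traversal).

550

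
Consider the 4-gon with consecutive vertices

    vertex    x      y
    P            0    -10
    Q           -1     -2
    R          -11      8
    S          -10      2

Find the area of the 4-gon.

59

Σ = (-10) + (-30) + (58) + (100) = 118
Area = |Σ|/2 = 59.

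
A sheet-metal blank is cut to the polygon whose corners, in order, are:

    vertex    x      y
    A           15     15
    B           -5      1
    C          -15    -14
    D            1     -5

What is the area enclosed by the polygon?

177

Σ = (90) + (85) + (89) + (90) = 354
Area = |Σ|/2 = 177.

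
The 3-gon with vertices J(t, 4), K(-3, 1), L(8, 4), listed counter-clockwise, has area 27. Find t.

Write out the shoelace sum; only the two edges meeting at J involve t:
2·Area = [(8·4 − t·4) + (t·1 − (-3)·4)] + -20
       = -3·t + 24 = 54
⇒ t = -10.

-10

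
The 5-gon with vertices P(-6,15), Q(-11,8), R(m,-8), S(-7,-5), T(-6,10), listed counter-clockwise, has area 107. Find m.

-15

Write out the shoelace sum; only the two edges meeting at R involve m:
2·Area = [((-11)·(-8) − m·8) + (m·(-5) − (-7)·(-8))] + -13
       = -13·m + 19 = 214
⇒ m = -15.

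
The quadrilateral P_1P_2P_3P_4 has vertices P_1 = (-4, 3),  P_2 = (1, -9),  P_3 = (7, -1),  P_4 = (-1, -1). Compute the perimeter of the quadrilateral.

|P_1P_2| = √((5)² + (-12)²) = √169 = 13
|P_2P_3| = √((6)² + (8)²) = √100 = 10
|P_3P_4| = √((-8)² + (0)²) = √64 = 8
|P_4P_1| = √((-3)² + (4)²) = √25 = 5
Perimeter = 13 + 10 + 8 + 5 = 36.

36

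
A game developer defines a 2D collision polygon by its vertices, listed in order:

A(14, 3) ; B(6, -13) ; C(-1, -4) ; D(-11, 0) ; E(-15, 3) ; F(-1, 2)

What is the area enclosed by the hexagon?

Apply the shoelace (surveyor's) formula: 2A = Σ (x_i·y_{i+1} − x_{i+1}·y_i), indices taken mod 6.
Σ = (-200) + (-37) + (-44) + (-33) + (-27) + (-31) = -372
Area = |Σ|/2 = 186.

186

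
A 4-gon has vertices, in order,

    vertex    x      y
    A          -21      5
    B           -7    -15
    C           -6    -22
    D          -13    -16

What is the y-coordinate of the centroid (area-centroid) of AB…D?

Apply the shoelace (surveyor's) formula. First the cross-terms c_i = x_i·y_{i+1} − x_{i+1}·y_i:
  350, 64, -190, -401  ⇒  2A = -177, A = -88.5.
Then Σ (y_i + y_{i+1})·c_i = 5763, so ȳ = 5763 / (6·(-88.5)) = -1921/177.

-1921/177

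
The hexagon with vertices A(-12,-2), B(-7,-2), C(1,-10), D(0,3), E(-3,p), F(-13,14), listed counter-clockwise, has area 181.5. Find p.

Write out the shoelace sum; only the two edges meeting at E involve p:
2·Area = [(0·p − (-3)·3) + ((-3)·14 − (-13)·p)] + 279
       = 13·p + 246 = 363
⇒ p = 9.

9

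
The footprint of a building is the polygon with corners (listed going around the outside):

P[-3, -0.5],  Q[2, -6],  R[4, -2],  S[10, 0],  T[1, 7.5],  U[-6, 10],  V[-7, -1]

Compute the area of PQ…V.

132.75

Apply the shoelace (surveyor's) formula: 2A = Σ (x_i·y_{i+1} − x_{i+1}·y_i), indices taken mod 7.
P→Q: (-3)(-6) − (2)(-0.5) = 19
Q→R: (2)(-2) − (4)(-6) = 20
R→S: (4)(0) − (10)(-2) = 20
S→T: (10)(7.5) − (1)(0) = 75
T→U: (1)(10) − (-6)(7.5) = 55
U→V: (-6)(-1) − (-7)(10) = 76
V→P: (-7)(-0.5) − (-3)(-1) = 0.5
Σ = 265.5
Area = |Σ|/2 = 132.75.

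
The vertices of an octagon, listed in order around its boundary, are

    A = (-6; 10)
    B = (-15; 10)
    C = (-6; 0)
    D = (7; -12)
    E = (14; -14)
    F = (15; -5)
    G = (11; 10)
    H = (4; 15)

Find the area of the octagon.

446

Apply the shoelace (surveyor's) formula: 2A = Σ (x_i·y_{i+1} − x_{i+1}·y_i), indices taken mod 8.
Cross-terms: 90, 60, 72, 70, 140, 205, 125, 130  ⇒  Σ = 892
Area = |Σ|/2 = 446.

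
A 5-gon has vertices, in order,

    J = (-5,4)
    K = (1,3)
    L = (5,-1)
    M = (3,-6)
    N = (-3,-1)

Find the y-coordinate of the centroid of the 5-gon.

Apply the surveyor's formula. First the cross-terms c_i = x_i·y_{i+1} − x_{i+1}·y_i:
  -19, -16, -27, -21, -17  ⇒  2A = -100, A = -50.
Then Σ (y_i + y_{i+1})·c_i = 120, so ȳ = 120 / (6·(-50)) = -0.4.

-0.4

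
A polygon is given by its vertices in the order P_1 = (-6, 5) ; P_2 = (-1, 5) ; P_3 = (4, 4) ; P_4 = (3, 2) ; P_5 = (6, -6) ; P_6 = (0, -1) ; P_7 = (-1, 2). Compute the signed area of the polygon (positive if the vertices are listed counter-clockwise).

-41.5

Apply Gauss's area formula: 2A = Σ (x_i·y_{i+1} − x_{i+1}·y_i), indices taken mod 7.
P_1→P_2: (-6)(5) − (-1)(5) = -25
P_2→P_3: (-1)(4) − (4)(5) = -24
P_3→P_4: (4)(2) − (3)(4) = -4
P_4→P_5: (3)(-6) − (6)(2) = -30
P_5→P_6: (6)(-1) − (0)(-6) = -6
P_6→P_7: (0)(2) − (-1)(-1) = -1
P_7→P_1: (-1)(5) − (-6)(2) = 7
Σ = -83
Signed area = Σ/2 = -41.5 (negative ⇒ clockwise traversal).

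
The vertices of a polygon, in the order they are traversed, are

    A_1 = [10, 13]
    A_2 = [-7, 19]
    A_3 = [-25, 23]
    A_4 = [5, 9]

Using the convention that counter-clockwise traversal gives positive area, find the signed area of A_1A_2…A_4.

Apply the surveyor's formula: 2A = Σ (x_i·y_{i+1} − x_{i+1}·y_i), indices taken mod 4.
A_1→A_2: (10)(19) − (-7)(13) = 281
A_2→A_3: (-7)(23) − (-25)(19) = 314
A_3→A_4: (-25)(9) − (5)(23) = -340
A_4→A_1: (5)(13) − (10)(9) = -25
Σ = 230
Signed area = Σ/2 = 115 (positive ⇒ counter-clockwise traversal).

115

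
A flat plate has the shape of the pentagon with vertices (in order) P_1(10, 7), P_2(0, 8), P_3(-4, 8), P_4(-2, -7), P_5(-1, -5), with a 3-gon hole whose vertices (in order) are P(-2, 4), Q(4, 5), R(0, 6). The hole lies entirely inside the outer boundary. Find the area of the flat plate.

Outer boundary:
Apply Gauss's area formula: 2A = Σ (x_i·y_{i+1} − x_{i+1}·y_i), indices taken mod 5.
Cross-terms: 80, 32, 44, 3, 43  ⇒  Σ = 202
Area = |Σ|/2 = 101.
Hole:
Apply Gauss's area formula: 2A = Σ (x_i·y_{i+1} − x_{i+1}·y_i), indices taken mod 3.
Σ = (-26) + (24) + (12) = 10
Area = |Σ|/2 = 5.
Net area = 101 − 5 = 96.

96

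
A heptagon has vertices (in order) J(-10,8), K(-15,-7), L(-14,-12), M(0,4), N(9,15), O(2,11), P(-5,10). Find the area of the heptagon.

Apply the surveyor's formula: 2A = Σ (x_i·y_{i+1} − x_{i+1}·y_i), indices taken mod 7.
J→K: (-10)(-7) − (-15)(8) = 190
K→L: (-15)(-12) − (-14)(-7) = 82
L→M: (-14)(4) − (0)(-12) = -56
M→N: (0)(15) − (9)(4) = -36
N→O: (9)(11) − (2)(15) = 69
O→P: (2)(10) − (-5)(11) = 75
P→J: (-5)(8) − (-10)(10) = 60
Σ = 384
Area = |Σ|/2 = 192.

192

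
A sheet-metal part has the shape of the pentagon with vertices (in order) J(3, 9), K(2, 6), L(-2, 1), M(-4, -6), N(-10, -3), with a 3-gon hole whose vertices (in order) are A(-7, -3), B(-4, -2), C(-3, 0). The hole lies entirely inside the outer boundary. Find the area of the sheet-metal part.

47

Outer boundary:
Apply the shoelace formula: 2A = Σ (x_i·y_{i+1} − x_{i+1}·y_i), indices taken mod 5.
Σ = (0) + (14) + (16) + (-48) + (-81) = -99
Area = |Σ|/2 = 49.5.
Hole:
Apply Gauss's area formula: 2A = Σ (x_i·y_{i+1} − x_{i+1}·y_i), indices taken mod 3.
Σ = (2) + (-6) + (9) = 5
Area = |Σ|/2 = 2.5.
Net area = 49.5 − 2.5 = 47.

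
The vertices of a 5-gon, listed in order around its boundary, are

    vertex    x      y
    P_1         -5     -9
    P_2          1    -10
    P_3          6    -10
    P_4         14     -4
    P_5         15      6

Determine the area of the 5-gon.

132

P_1→P_2: (-5)(-10) − (1)(-9) = 59
P_2→P_3: (1)(-10) − (6)(-10) = 50
P_3→P_4: (6)(-4) − (14)(-10) = 116
P_4→P_5: (14)(6) − (15)(-4) = 144
P_5→P_1: (15)(-9) − (-5)(6) = -105
Σ = 264
Area = |Σ|/2 = 132.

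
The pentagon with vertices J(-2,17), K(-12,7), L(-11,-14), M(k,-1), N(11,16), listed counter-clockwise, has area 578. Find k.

Write out the shoelace sum; only the two edges meeting at M involve k:
2·Area = [((-11)·(-1) − k·(-14)) + (k·16 − 11·(-1))] + 654
       = 30·k + 676 = 1156
⇒ k = 16.

16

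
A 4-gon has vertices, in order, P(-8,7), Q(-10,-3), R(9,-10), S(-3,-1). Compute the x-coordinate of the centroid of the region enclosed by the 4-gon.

Apply Gauss's area formula. First the cross-terms c_i = x_i·y_{i+1} − x_{i+1}·y_i:
  94, 127, -39, -29  ⇒  2A = 153, A = 76.5.
Then Σ (x_i + x_{i+1})·c_i = -1734, so x̄ = -1734 / (6·76.5) = -34/9.

-34/9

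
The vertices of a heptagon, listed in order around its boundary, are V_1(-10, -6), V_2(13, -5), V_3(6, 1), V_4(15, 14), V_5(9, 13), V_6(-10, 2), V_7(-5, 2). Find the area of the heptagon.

Apply the shoelace formula: 2A = Σ (x_i·y_{i+1} − x_{i+1}·y_i), indices taken mod 7.
V_1→V_2: (-10)(-5) − (13)(-6) = 128
V_2→V_3: (13)(1) − (6)(-5) = 43
V_3→V_4: (6)(14) − (15)(1) = 69
V_4→V_5: (15)(13) − (9)(14) = 69
V_5→V_6: (9)(2) − (-10)(13) = 148
V_6→V_7: (-10)(2) − (-5)(2) = -10
V_7→V_1: (-5)(-6) − (-10)(2) = 50
Σ = 497
Area = |Σ|/2 = 248.5.

248.5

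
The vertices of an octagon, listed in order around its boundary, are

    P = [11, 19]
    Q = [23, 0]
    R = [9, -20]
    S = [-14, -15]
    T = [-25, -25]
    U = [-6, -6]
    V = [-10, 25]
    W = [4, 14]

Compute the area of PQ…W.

Apply the surveyor's formula: 2A = Σ (x_i·y_{i+1} − x_{i+1}·y_i), indices taken mod 8.
Cross-terms: -437, -460, -415, -25, 0, -210, -240, -78  ⇒  Σ = -1865
Area = |Σ|/2 = 932.5.

932.5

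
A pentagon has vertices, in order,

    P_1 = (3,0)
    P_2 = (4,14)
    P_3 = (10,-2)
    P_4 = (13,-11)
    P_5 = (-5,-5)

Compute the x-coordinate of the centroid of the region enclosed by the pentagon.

Apply Gauss's area formula. First the cross-terms c_i = x_i·y_{i+1} − x_{i+1}·y_i:
  42, -148, -84, -120, 15  ⇒  2A = -295, A = -147.5.
Then Σ (x_i + x_{i+1})·c_i = -4700, so x̄ = -4700 / (6·(-147.5)) = 940/177.

940/177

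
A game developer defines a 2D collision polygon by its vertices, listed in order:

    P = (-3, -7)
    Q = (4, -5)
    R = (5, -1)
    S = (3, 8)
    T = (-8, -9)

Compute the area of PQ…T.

Apply the surveyor's formula: 2A = Σ (x_i·y_{i+1} − x_{i+1}·y_i), indices taken mod 5.
P→Q: (-3)(-5) − (4)(-7) = 43
Q→R: (4)(-1) − (5)(-5) = 21
R→S: (5)(8) − (3)(-1) = 43
S→T: (3)(-9) − (-8)(8) = 37
T→P: (-8)(-7) − (-3)(-9) = 29
Σ = 173
Area = |Σ|/2 = 86.5.

86.5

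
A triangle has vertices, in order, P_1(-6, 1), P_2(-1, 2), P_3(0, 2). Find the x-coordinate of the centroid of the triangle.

-7/3

Apply the shoelace (surveyor's) formula. First the cross-terms c_i = x_i·y_{i+1} − x_{i+1}·y_i:
  -11, -2, 12  ⇒  2A = -1, A = -0.5.
Then Σ (x_i + x_{i+1})·c_i = 7, so x̄ = 7 / (6·(-0.5)) = -7/3.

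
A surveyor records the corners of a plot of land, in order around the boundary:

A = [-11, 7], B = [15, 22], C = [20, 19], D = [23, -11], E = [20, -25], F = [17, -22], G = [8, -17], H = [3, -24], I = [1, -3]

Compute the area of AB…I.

897

Σ = (-347) + (-155) + (-657) + (-355) + (-15) + (-113) + (-141) + (15) + (-26) = -1794
Area = |Σ|/2 = 897.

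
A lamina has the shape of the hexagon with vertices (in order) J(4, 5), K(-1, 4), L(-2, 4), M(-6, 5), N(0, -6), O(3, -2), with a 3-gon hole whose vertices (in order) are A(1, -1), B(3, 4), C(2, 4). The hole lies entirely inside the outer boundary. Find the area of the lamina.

Outer boundary:
Apply Gauss's area formula: 2A = Σ (x_i·y_{i+1} − x_{i+1}·y_i), indices taken mod 6.
Σ = (21) + (4) + (14) + (36) + (18) + (23) = 116
Area = |Σ|/2 = 58.
Hole:
Apply Gauss's area formula: 2A = Σ (x_i·y_{i+1} − x_{i+1}·y_i), indices taken mod 3.
Σ = (7) + (4) + (-6) = 5
Area = |Σ|/2 = 2.5.
Net area = 58 − 2.5 = 55.5.

55.5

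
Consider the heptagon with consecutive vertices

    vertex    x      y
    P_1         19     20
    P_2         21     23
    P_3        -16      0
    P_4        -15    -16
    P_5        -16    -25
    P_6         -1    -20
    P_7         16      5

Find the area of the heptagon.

P_1→P_2: (19)(23) − (21)(20) = 17
P_2→P_3: (21)(0) − (-16)(23) = 368
P_3→P_4: (-16)(-16) − (-15)(0) = 256
P_4→P_5: (-15)(-25) − (-16)(-16) = 119
P_5→P_6: (-16)(-20) − (-1)(-25) = 295
P_6→P_7: (-1)(5) − (16)(-20) = 315
P_7→P_1: (16)(20) − (19)(5) = 225
Σ = 1595
Area = |Σ|/2 = 797.5.

797.5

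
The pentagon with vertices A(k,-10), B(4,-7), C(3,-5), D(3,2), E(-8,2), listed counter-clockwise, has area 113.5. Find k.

The doubled signed area Σ (x_i y_{i+1} − x_{i+1} y_i) is linear in k.
With k=0 it equals 164; the coefficient of k is -9 (from the two edges through A).
So -9·k + 164 = 2·113.5 = 227 ⇒ k = -7.

-7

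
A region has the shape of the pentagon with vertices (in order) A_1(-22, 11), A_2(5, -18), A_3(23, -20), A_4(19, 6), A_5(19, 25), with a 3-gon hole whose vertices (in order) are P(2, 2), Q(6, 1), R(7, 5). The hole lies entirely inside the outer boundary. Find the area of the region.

Outer boundary:
Cross-terms: 341, 314, 518, 361, 759  ⇒  Σ = 2293
Area = |Σ|/2 = 1146.5.
Hole:
Σ = (-10) + (23) + (4) = 17
Area = |Σ|/2 = 8.5.
Net area = 1146.5 − 8.5 = 1138.

1138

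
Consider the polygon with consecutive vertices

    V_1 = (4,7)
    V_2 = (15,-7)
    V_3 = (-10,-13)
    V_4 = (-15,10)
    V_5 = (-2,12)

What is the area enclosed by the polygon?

457.5

Apply Gauss's area formula: 2A = Σ (x_i·y_{i+1} − x_{i+1}·y_i), indices taken mod 5.
V_1→V_2: (4)(-7) − (15)(7) = -133
V_2→V_3: (15)(-13) − (-10)(-7) = -265
V_3→V_4: (-10)(10) − (-15)(-13) = -295
V_4→V_5: (-15)(12) − (-2)(10) = -160
V_5→V_1: (-2)(7) − (4)(12) = -62
Σ = -915
Area = |Σ|/2 = 457.5.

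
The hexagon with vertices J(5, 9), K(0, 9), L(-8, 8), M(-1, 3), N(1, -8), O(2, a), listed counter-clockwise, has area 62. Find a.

4

Write out the shoelace sum; only the two edges meeting at O involve a:
2·Area = [(1·a − 2·(-8)) + (2·9 − 5·a)] + 106
       = -4·a + 140 = 124
⇒ a = 4.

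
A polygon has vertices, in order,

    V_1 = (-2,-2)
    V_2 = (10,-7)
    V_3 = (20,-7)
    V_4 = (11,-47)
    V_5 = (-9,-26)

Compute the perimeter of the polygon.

118

|V_1V_2| = √((12)² + (-5)²) = √169 = 13
|V_2V_3| = √((10)² + (0)²) = √100 = 10
|V_3V_4| = √((-9)² + (-40)²) = √1681 = 41
|V_4V_5| = √((-20)² + (21)²) = √841 = 29
|V_5V_1| = √((7)² + (24)²) = √625 = 25
Perimeter = 13 + 10 + 41 + 29 + 25 = 118.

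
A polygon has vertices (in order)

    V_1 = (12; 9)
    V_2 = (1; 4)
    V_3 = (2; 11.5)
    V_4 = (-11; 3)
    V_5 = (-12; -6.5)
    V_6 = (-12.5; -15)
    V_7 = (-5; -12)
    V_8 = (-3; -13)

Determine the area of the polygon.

307.125

Apply the shoelace (surveyor's) formula: 2A = Σ (x_i·y_{i+1} − x_{i+1}·y_i), indices taken mod 8.
V_1→V_2: (12)(4) − (1)(9) = 39
V_2→V_3: (1)(11.5) − (2)(4) = 3.5
V_3→V_4: (2)(3) − (-11)(11.5) = 132.5
V_4→V_5: (-11)(-6.5) − (-12)(3) = 107.5
V_5→V_6: (-12)(-15) − (-12.5)(-6.5) = 98.75
V_6→V_7: (-12.5)(-12) − (-5)(-15) = 75
V_7→V_8: (-5)(-13) − (-3)(-12) = 29
V_8→V_1: (-3)(9) − (12)(-13) = 129
Σ = 614.25
Area = |Σ|/2 = 307.125.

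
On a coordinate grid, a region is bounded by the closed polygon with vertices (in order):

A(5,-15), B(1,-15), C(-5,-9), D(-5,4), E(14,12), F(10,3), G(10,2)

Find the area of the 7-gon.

286.5

Σ = (-60) + (-84) + (-65) + (-116) + (-78) + (-10) + (-160) = -573
Area = |Σ|/2 = 286.5.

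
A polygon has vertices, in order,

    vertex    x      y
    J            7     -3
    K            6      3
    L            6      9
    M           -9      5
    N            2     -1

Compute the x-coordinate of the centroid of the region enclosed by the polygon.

Apply Gauss's area formula. First the cross-terms c_i = x_i·y_{i+1} − x_{i+1}·y_i:
  39, 36, 111, -1, 1  ⇒  2A = 186, A = 93.
Then Σ (x_i + x_{i+1})·c_i = 622, so x̄ = 622 / (6·93) = 311/279.

311/279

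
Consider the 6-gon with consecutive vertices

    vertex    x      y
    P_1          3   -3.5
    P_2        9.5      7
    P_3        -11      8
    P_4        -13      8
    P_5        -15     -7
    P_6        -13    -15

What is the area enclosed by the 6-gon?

329.375

P_1→P_2: (3)(7) − (9.5)(-3.5) = 54.25
P_2→P_3: (9.5)(8) − (-11)(7) = 153
P_3→P_4: (-11)(8) − (-13)(8) = 16
P_4→P_5: (-13)(-7) − (-15)(8) = 211
P_5→P_6: (-15)(-15) − (-13)(-7) = 134
P_6→P_1: (-13)(-3.5) − (3)(-15) = 90.5
Σ = 658.75
Area = |Σ|/2 = 329.375.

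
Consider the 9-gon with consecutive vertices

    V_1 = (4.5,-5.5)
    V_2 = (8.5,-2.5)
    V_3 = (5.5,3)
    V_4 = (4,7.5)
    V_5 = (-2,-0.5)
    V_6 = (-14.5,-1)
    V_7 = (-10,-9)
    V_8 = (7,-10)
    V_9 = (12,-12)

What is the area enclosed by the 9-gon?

Σ = (35.5) + (39.25) + (29.25) + (13) + (-5.25) + (120.5) + (163) + (36) + (-12) = 419.25
Area = |Σ|/2 = 209.625.

209.625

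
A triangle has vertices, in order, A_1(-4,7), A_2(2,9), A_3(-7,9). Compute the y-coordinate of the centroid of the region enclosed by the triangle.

25/3

Apply the shoelace (surveyor's) formula. First the cross-terms c_i = x_i·y_{i+1} − x_{i+1}·y_i:
  -50, 81, -13  ⇒  2A = 18, A = 9.
Then Σ (y_i + y_{i+1})·c_i = 450, so ȳ = 450 / (6·9) = 25/3.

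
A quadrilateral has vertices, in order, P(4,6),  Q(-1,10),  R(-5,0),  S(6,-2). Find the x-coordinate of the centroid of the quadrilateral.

Apply the shoelace (surveyor's) formula. First the cross-terms c_i = x_i·y_{i+1} − x_{i+1}·y_i:
  46, 50, 10, 44  ⇒  2A = 150, A = 75.
Then Σ (x_i + x_{i+1})·c_i = 288, so x̄ = 288 / (6·75) = 0.64.

0.64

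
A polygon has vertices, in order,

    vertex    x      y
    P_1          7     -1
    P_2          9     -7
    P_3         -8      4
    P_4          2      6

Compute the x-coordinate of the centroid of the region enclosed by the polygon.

Apply the shoelace formula. First the cross-terms c_i = x_i·y_{i+1} − x_{i+1}·y_i:
  -40, -20, -56, -44  ⇒  2A = -160, A = -80.
Then Σ (x_i + x_{i+1})·c_i = -720, so x̄ = -720 / (6·(-80)) = 1.5.

1.5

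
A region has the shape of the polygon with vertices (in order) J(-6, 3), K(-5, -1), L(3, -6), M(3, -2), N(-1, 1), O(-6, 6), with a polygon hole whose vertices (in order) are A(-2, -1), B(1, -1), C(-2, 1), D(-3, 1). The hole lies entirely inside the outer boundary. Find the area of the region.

Outer boundary:
Σ = (21) + (33) + (12) + (1) + (0) + (18) = 85
Area = |Σ|/2 = 42.5.
Hole:
Cross-terms: 3, -1, 1, 5  ⇒  Σ = 8
Area = |Σ|/2 = 4.
Net area = 42.5 − 4 = 38.5.

38.5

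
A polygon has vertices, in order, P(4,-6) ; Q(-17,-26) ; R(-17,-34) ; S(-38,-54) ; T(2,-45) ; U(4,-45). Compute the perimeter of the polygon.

|PQ| = √((-21)² + (-20)²) = √841 = 29
|QR| = √((0)² + (-8)²) = √64 = 8
|RS| = √((-21)² + (-20)²) = √841 = 29
|ST| = √((40)² + (9)²) = √1681 = 41
|TU| = √((2)² + (0)²) = √4 = 2
|UP| = √((0)² + (39)²) = √1521 = 39
Perimeter = 29 + 8 + 29 + 41 + 2 + 39 = 148.

148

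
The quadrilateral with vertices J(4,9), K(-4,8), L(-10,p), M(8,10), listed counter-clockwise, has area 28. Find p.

The doubled signed area Σ (x_i y_{i+1} − x_{i+1} y_i) is linear in p.
With p=0 it equals 80; the coefficient of p is -12 (from the two edges through L).
So -12·p + 80 = 2·28 = 56 ⇒ p = 2.

2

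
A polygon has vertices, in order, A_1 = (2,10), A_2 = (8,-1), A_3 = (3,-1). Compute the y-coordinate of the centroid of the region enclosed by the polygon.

8/3

Apply the surveyor's formula. First the cross-terms c_i = x_i·y_{i+1} − x_{i+1}·y_i:
  -82, -5, 32  ⇒  2A = -55, A = -27.5.
Then Σ (y_i + y_{i+1})·c_i = -440, so ȳ = -440 / (6·(-27.5)) = 8/3.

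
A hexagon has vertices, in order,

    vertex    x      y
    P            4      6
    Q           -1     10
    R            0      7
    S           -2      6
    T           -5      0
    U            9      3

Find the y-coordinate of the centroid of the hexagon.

Apply the surveyor's formula. First the cross-terms c_i = x_i·y_{i+1} − x_{i+1}·y_i:
  46, -7, 14, 30, -15, 42  ⇒  2A = 110, A = 55.
Then Σ (y_i + y_{i+1})·c_i = 1312, so ȳ = 1312 / (6·55) = 656/165.

656/165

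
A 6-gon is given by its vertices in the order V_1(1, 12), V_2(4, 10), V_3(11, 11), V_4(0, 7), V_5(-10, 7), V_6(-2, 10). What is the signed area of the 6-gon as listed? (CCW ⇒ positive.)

-38.5

Apply Gauss's area formula: 2A = Σ (x_i·y_{i+1} − x_{i+1}·y_i), indices taken mod 6.
Σ = (-38) + (-66) + (77) + (70) + (-86) + (-34) = -77
Signed area = Σ/2 = -38.5 (negative ⇒ clockwise traversal).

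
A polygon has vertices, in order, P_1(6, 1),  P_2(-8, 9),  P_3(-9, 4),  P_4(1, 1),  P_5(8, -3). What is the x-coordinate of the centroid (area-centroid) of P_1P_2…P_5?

-196/113

Apply the surveyor's formula. First the cross-terms c_i = x_i·y_{i+1} − x_{i+1}·y_i:
  62, 49, -13, -11, 26  ⇒  2A = 113, A = 56.5.
Then Σ (x_i + x_{i+1})·c_i = -588, so x̄ = -588 / (6·56.5) = -196/113.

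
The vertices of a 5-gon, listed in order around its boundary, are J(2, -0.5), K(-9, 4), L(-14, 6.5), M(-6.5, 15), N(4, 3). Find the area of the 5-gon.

127.125

Cross-terms: 3.5, -2.5, -167.75, -79.5, -8  ⇒  Σ = -254.25
Area = |Σ|/2 = 127.125.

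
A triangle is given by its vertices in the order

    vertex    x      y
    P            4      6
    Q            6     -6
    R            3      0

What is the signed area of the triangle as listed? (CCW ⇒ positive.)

-12

Apply the shoelace formula: 2A = Σ (x_i·y_{i+1} − x_{i+1}·y_i), indices taken mod 3.
Σ = (-60) + (18) + (18) = -24
Signed area = Σ/2 = -12 (negative ⇒ clockwise traversal).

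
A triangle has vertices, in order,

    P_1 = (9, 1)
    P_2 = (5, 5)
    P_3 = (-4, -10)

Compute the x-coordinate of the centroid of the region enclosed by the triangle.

10/3

Apply the shoelace formula. First the cross-terms c_i = x_i·y_{i+1} − x_{i+1}·y_i:
  40, -30, 86  ⇒  2A = 96, A = 48.
Then Σ (x_i + x_{i+1})·c_i = 960, so x̄ = 960 / (6·48) = 10/3.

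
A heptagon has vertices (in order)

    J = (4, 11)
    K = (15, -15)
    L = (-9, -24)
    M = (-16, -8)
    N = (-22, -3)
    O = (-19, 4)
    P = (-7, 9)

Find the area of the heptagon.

Apply the surveyor's formula: 2A = Σ (x_i·y_{i+1} − x_{i+1}·y_i), indices taken mod 7.
Σ = (-225) + (-495) + (-312) + (-128) + (-145) + (-143) + (-113) = -1561
Area = |Σ|/2 = 780.5.

780.5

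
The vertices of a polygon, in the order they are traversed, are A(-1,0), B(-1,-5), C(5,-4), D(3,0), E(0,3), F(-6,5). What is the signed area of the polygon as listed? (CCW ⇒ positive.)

Cross-terms: 5, 29, 12, 9, 18, 5  ⇒  Σ = 78
Signed area = Σ/2 = 39 (positive ⇒ counter-clockwise traversal).

39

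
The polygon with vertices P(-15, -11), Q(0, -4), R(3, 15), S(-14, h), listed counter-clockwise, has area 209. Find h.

The doubled signed area Σ (x_i y_{i+1} − x_{i+1} y_i) is linear in h.
With h=0 it equals 436; the coefficient of h is 18 (from the two edges through S).
So 18·h + 436 = 2·209 = 418 ⇒ h = -1.

-1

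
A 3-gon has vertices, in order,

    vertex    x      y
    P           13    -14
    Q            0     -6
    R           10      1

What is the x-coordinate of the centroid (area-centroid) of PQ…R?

23/3

Apply the surveyor's formula. First the cross-terms c_i = x_i·y_{i+1} − x_{i+1}·y_i:
  -78, 60, -153  ⇒  2A = -171, A = -85.5.
Then Σ (x_i + x_{i+1})·c_i = -3933, so x̄ = -3933 / (6·(-85.5)) = 23/3.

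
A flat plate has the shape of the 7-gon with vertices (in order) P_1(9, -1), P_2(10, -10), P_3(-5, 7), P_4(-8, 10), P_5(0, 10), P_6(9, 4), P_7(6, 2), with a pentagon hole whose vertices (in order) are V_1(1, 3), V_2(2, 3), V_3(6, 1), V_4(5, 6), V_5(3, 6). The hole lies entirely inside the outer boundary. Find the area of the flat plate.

113.5

Outer boundary:
Apply the surveyor's formula: 2A = Σ (x_i·y_{i+1} − x_{i+1}·y_i), indices taken mod 7.
Σ = (-80) + (20) + (6) + (-80) + (-90) + (-6) + (-24) = -254
Area = |Σ|/2 = 127.
Hole:
V_1→V_2: (1)(3) − (2)(3) = -3
V_2→V_3: (2)(1) − (6)(3) = -16
V_3→V_4: (6)(6) − (5)(1) = 31
V_4→V_5: (5)(6) − (3)(6) = 12
V_5→V_1: (3)(3) − (1)(6) = 3
Σ = 27
Area = |Σ|/2 = 13.5.
Net area = 127 − 13.5 = 113.5.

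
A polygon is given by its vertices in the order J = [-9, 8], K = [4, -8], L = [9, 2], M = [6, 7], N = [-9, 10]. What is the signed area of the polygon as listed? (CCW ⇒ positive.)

156

J→K: (-9)(-8) − (4)(8) = 40
K→L: (4)(2) − (9)(-8) = 80
L→M: (9)(7) − (6)(2) = 51
M→N: (6)(10) − (-9)(7) = 123
N→J: (-9)(8) − (-9)(10) = 18
Σ = 312
Signed area = Σ/2 = 156 (positive ⇒ counter-clockwise traversal).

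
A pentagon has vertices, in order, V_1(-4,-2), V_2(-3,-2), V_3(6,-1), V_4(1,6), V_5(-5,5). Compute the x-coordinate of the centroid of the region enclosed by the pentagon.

-40/119

Apply the shoelace (surveyor's) formula. First the cross-terms c_i = x_i·y_{i+1} − x_{i+1}·y_i:
  2, 15, 37, 35, 30  ⇒  2A = 119, A = 59.5.
Then Σ (x_i + x_{i+1})·c_i = -120, so x̄ = -120 / (6·59.5) = -40/119.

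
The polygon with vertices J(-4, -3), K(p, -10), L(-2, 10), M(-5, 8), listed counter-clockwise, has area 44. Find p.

-1

Write out the shoelace sum; only the two edges meeting at K involve p:
2·Area = [((-4)·(-10) − p·(-3)) + (p·10 − (-2)·(-10))] + 81
       = 13·p + 101 = 88
⇒ p = -1.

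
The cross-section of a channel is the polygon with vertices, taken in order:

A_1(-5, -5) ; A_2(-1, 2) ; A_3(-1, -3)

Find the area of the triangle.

10

Σ = (-15) + (5) + (-10) = -20
Area = |Σ|/2 = 10.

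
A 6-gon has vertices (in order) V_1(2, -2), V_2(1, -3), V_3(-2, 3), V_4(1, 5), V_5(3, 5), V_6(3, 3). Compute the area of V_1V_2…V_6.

Apply Gauss's area formula: 2A = Σ (x_i·y_{i+1} − x_{i+1}·y_i), indices taken mod 6.
V_1→V_2: (2)(-3) − (1)(-2) = -4
V_2→V_3: (1)(3) − (-2)(-3) = -3
V_3→V_4: (-2)(5) − (1)(3) = -13
V_4→V_5: (1)(5) − (3)(5) = -10
V_5→V_6: (3)(3) − (3)(5) = -6
V_6→V_1: (3)(-2) − (2)(3) = -12
Σ = -48
Area = |Σ|/2 = 24.

24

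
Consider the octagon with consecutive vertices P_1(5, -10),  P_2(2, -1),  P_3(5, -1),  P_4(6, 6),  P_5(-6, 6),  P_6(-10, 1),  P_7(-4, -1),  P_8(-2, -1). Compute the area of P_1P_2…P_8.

110.5

Cross-terms: 15, 3, 36, 72, 54, 14, 2, 25  ⇒  Σ = 221
Area = |Σ|/2 = 110.5.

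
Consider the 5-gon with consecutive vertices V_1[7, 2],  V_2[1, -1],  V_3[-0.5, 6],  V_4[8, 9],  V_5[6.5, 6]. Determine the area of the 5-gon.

47.75

V_1→V_2: (7)(-1) − (1)(2) = -9
V_2→V_3: (1)(6) − (-0.5)(-1) = 5.5
V_3→V_4: (-0.5)(9) − (8)(6) = -52.5
V_4→V_5: (8)(6) − (6.5)(9) = -10.5
V_5→V_1: (6.5)(2) − (7)(6) = -29
Σ = -95.5
Area = |Σ|/2 = 47.75.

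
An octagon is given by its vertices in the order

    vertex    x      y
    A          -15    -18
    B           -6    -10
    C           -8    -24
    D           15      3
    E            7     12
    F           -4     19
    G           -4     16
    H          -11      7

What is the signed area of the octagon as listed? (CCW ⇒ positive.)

Cross-terms: 42, 64, 336, 159, 181, 12, 148, 303  ⇒  Σ = 1245
Signed area = Σ/2 = 622.5 (positive ⇒ counter-clockwise traversal).

622.5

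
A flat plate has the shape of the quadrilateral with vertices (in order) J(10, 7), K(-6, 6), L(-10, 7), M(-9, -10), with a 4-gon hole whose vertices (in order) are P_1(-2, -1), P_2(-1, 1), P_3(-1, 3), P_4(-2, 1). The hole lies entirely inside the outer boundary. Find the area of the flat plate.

Outer boundary:
Apply the shoelace (surveyor's) formula: 2A = Σ (x_i·y_{i+1} − x_{i+1}·y_i), indices taken mod 4.
Σ = (102) + (18) + (163) + (37) = 320
Area = |Σ|/2 = 160.
Hole:
Cross-terms: -3, -2, 5, 4  ⇒  Σ = 4
Area = |Σ|/2 = 2.
Net area = 160 − 2 = 158.

158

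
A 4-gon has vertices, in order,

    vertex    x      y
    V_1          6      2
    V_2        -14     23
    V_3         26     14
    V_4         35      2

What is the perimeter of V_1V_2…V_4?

114

|V_1V_2| = √((-20)² + (21)²) = √841 = 29
|V_2V_3| = √((40)² + (-9)²) = √1681 = 41
|V_3V_4| = √((9)² + (-12)²) = √225 = 15
|V_4V_1| = √((-29)² + (0)²) = √841 = 29
Perimeter = 29 + 41 + 15 + 29 = 114.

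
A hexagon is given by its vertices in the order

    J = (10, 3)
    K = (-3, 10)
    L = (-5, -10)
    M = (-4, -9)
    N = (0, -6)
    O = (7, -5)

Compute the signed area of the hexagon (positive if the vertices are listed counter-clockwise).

J→K: (10)(10) − (-3)(3) = 109
K→L: (-3)(-10) − (-5)(10) = 80
L→M: (-5)(-9) − (-4)(-10) = 5
M→N: (-4)(-6) − (0)(-9) = 24
N→O: (0)(-5) − (7)(-6) = 42
O→J: (7)(3) − (10)(-5) = 71
Σ = 331
Signed area = Σ/2 = 165.5 (positive ⇒ counter-clockwise traversal).

165.5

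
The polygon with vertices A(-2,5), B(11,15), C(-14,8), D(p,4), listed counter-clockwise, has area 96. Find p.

Write out the shoelace sum; only the two edges meeting at D involve p:
2·Area = [((-14)·4 − p·8) + (p·5 − (-2)·4)] + 213
       = -3·p + 165 = 192
⇒ p = -9.

-9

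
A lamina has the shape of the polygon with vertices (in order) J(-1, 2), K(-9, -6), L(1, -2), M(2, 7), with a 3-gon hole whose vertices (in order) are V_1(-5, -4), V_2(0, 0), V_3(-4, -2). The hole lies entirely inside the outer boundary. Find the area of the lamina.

Outer boundary:
Apply the shoelace (surveyor's) formula: 2A = Σ (x_i·y_{i+1} − x_{i+1}·y_i), indices taken mod 4.
Σ = (24) + (24) + (11) + (11) = 70
Area = |Σ|/2 = 35.
Hole:
Apply Gauss's area formula: 2A = Σ (x_i·y_{i+1} − x_{i+1}·y_i), indices taken mod 3.
Σ = (0) + (0) + (6) = 6
Area = |Σ|/2 = 3.
Net area = 35 − 3 = 32.

32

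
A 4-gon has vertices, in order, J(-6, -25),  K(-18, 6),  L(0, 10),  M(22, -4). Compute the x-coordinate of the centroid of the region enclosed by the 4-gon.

Apply the surveyor's formula. First the cross-terms c_i = x_i·y_{i+1} − x_{i+1}·y_i:
  -486, -180, -220, -574  ⇒  2A = -1460, A = -730.
Then Σ (x_i + x_{i+1})·c_i = 880, so x̄ = 880 / (6·(-730)) = -44/219.

-44/219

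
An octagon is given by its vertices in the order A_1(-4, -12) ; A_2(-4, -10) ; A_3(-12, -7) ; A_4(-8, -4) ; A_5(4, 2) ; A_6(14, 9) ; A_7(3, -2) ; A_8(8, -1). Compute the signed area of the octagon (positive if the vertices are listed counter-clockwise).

Σ = (-8) + (-92) + (-8) + (0) + (8) + (-55) + (13) + (-100) = -242
Signed area = Σ/2 = -121 (negative ⇒ clockwise traversal).

-121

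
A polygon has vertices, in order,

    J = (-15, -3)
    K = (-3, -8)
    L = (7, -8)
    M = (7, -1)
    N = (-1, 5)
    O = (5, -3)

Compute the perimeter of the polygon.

|JK| = √((12)² + (-5)²) = √169 = 13
|KL| = √((10)² + (0)²) = √100 = 10
|LM| = √((0)² + (7)²) = √49 = 7
|MN| = √((-8)² + (6)²) = √100 = 10
|NO| = √((6)² + (-8)²) = √100 = 10
|OJ| = √((-20)² + (0)²) = √400 = 20
Perimeter = 13 + 10 + 7 + 10 + 10 + 20 = 70.

70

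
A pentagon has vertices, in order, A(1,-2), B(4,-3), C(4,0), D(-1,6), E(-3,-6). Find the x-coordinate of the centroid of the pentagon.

73/231

Apply the shoelace (surveyor's) formula. First the cross-terms c_i = x_i·y_{i+1} − x_{i+1}·y_i:
  5, 12, 24, 24, 12  ⇒  2A = 77, A = 38.5.
Then Σ (x_i + x_{i+1})·c_i = 73, so x̄ = 73 / (6·38.5) = 73/231.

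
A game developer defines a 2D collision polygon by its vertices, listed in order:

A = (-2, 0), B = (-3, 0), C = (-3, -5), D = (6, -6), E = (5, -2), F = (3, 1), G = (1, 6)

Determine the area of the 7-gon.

Apply the surveyor's formula: 2A = Σ (x_i·y_{i+1} − x_{i+1}·y_i), indices taken mod 7.
Σ = (0) + (15) + (48) + (18) + (11) + (17) + (12) = 121
Area = |Σ|/2 = 60.5.

60.5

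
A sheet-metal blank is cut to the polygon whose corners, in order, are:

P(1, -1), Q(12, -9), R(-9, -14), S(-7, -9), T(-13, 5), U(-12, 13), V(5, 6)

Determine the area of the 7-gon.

Σ = (3) + (-249) + (-17) + (-152) + (-109) + (-137) + (-11) = -672
Area = |Σ|/2 = 336.

336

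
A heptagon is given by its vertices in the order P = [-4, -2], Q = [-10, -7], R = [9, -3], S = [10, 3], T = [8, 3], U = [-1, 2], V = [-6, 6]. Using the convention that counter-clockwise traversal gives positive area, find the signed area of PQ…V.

112.5

Apply the shoelace formula: 2A = Σ (x_i·y_{i+1} − x_{i+1}·y_i), indices taken mod 7.
P→Q: (-4)(-7) − (-10)(-2) = 8
Q→R: (-10)(-3) − (9)(-7) = 93
R→S: (9)(3) − (10)(-3) = 57
S→T: (10)(3) − (8)(3) = 6
T→U: (8)(2) − (-1)(3) = 19
U→V: (-1)(6) − (-6)(2) = 6
V→P: (-6)(-2) − (-4)(6) = 36
Σ = 225
Signed area = Σ/2 = 112.5 (positive ⇒ counter-clockwise traversal).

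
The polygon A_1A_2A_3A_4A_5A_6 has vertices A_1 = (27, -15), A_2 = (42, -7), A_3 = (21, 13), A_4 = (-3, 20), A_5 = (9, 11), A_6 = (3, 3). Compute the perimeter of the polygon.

|A_1A_2| = √((15)² + (8)²) = √289 = 17
|A_2A_3| = √((-21)² + (20)²) = √841 = 29
|A_3A_4| = √((-24)² + (7)²) = √625 = 25
|A_4A_5| = √((12)² + (-9)²) = √225 = 15
|A_5A_6| = √((-6)² + (-8)²) = √100 = 10
|A_6A_1| = √((24)² + (-18)²) = √900 = 30
Perimeter = 17 + 29 + 25 + 15 + 10 + 30 = 126.

126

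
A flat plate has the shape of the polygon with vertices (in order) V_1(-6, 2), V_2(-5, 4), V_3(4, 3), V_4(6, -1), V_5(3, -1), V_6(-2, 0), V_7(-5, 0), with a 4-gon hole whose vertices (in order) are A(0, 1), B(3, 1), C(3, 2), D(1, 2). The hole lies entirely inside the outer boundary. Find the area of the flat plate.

Outer boundary:
Σ = (-14) + (-31) + (-22) + (-3) + (-2) + (0) + (-10) = -82
Area = |Σ|/2 = 41.
Hole:
Apply Gauss's area formula: 2A = Σ (x_i·y_{i+1} − x_{i+1}·y_i), indices taken mod 4.
Σ = (-3) + (3) + (4) + (1) = 5
Area = |Σ|/2 = 2.5.
Net area = 41 − 2.5 = 38.5.

38.5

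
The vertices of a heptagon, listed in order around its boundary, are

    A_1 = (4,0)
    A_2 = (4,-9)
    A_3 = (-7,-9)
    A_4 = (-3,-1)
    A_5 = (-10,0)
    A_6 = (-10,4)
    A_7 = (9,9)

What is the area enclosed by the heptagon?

183.5

Σ = (-36) + (-99) + (-20) + (-10) + (-40) + (-126) + (-36) = -367
Area = |Σ|/2 = 183.5.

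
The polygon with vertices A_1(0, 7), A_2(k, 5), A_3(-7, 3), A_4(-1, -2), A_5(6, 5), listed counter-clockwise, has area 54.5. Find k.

The doubled signed area Σ (x_i y_{i+1} − x_{i+1} y_i) is linear in k.
With k=0 it equals 101; the coefficient of k is -4 (from the two edges through A_2).
So -4·k + 101 = 2·54.5 = 109 ⇒ k = -2.

-2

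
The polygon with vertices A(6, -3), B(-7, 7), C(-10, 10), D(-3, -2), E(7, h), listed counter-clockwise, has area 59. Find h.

The doubled signed area Σ (x_i y_{i+1} − x_{i+1} y_i) is linear in h.
With h=0 it equals 64; the coefficient of h is -9 (from the two edges through E).
So -9·h + 64 = 2·59 = 118 ⇒ h = -6.

-6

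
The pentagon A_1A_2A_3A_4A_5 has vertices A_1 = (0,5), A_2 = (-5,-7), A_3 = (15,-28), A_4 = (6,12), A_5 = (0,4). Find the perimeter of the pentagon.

94

|A_1A_2| = √((-5)² + (-12)²) = √169 = 13
|A_2A_3| = √((20)² + (-21)²) = √841 = 29
|A_3A_4| = √((-9)² + (40)²) = √1681 = 41
|A_4A_5| = √((-6)² + (-8)²) = √100 = 10
|A_5A_1| = √((0)² + (1)²) = √1 = 1
Perimeter = 13 + 29 + 41 + 10 + 1 = 94.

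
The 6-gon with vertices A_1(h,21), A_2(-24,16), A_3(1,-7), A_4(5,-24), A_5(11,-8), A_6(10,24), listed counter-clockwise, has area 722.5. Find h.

The doubled signed area Σ (x_i y_{i+1} − x_{i+1} y_i) is linear in h.
With h=0 it equals 1445; the coefficient of h is -8 (from the two edges through A_1).
So -8·h + 1445 = 2·722.5 = 1445 ⇒ h = 0.

0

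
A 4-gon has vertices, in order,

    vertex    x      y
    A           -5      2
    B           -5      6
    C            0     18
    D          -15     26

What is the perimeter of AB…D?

60

|AB| = √((0)² + (4)²) = √16 = 4
|BC| = √((5)² + (12)²) = √169 = 13
|CD| = √((-15)² + (8)²) = √289 = 17
|DA| = √((10)² + (-24)²) = √676 = 26
Perimeter = 4 + 13 + 17 + 26 = 60.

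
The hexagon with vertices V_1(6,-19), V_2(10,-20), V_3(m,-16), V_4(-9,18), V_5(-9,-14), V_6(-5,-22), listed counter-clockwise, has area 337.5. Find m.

7

The doubled signed area Σ (x_i y_{i+1} − x_{i+1} y_i) is linear in m.
With m=0 it equals 409; the coefficient of m is 38 (from the two edges through V_3).
So 38·m + 409 = 2·337.5 = 675 ⇒ m = 7.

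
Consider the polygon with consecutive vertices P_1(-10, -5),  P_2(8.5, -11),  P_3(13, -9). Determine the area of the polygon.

32

Apply the surveyor's formula: 2A = Σ (x_i·y_{i+1} − x_{i+1}·y_i), indices taken mod 3.
Σ = (152.5) + (66.5) + (-155) = 64
Area = |Σ|/2 = 32.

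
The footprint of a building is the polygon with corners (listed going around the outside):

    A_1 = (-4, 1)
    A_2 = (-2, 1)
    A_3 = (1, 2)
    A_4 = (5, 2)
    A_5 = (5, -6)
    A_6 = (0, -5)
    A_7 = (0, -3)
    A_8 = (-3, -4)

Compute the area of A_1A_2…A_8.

A_1→A_2: (-4)(1) − (-2)(1) = -2
A_2→A_3: (-2)(2) − (1)(1) = -5
A_3→A_4: (1)(2) − (5)(2) = -8
A_4→A_5: (5)(-6) − (5)(2) = -40
A_5→A_6: (5)(-5) − (0)(-6) = -25
A_6→A_7: (0)(-3) − (0)(-5) = 0
A_7→A_8: (0)(-4) − (-3)(-3) = -9
A_8→A_1: (-3)(1) − (-4)(-4) = -19
Σ = -108
Area = |Σ|/2 = 54.

54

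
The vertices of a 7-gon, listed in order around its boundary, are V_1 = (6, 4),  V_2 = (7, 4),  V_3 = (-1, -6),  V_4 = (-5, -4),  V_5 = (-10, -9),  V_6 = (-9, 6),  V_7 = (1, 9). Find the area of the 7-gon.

170.5

Apply the shoelace (surveyor's) formula: 2A = Σ (x_i·y_{i+1} − x_{i+1}·y_i), indices taken mod 7.
Σ = (-4) + (-38) + (-26) + (5) + (-141) + (-87) + (-50) = -341
Area = |Σ|/2 = 170.5.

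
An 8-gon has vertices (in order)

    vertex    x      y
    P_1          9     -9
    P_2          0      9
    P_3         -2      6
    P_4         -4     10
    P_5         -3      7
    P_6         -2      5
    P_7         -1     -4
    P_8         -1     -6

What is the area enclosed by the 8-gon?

Σ = (81) + (18) + (4) + (2) + (-1) + (13) + (2) + (63) = 182
Area = |Σ|/2 = 91.

91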